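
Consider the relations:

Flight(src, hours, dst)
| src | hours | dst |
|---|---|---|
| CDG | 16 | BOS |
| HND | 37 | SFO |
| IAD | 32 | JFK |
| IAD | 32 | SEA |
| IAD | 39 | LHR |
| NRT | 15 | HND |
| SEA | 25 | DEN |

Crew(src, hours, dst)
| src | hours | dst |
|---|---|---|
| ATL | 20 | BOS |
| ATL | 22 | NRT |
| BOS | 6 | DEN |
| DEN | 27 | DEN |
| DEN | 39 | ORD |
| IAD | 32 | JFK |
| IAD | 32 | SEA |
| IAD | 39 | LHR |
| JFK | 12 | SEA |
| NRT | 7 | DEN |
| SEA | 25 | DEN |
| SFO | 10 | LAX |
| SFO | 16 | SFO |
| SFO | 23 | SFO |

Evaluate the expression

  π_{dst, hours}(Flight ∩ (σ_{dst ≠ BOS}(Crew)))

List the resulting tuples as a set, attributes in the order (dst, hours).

{(DEN, 25), (JFK, 32), (LHR, 39), (SEA, 32)}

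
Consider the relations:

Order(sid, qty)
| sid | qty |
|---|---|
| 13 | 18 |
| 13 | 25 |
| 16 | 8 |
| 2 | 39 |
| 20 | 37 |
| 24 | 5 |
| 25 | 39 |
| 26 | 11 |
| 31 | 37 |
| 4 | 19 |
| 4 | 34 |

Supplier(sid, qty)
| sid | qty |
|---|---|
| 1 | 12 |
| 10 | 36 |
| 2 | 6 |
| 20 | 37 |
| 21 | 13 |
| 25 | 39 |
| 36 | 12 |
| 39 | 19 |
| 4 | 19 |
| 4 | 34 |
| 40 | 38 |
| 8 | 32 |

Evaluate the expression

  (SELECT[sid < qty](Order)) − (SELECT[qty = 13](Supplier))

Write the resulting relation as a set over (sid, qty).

σ[sid < qty]: keep tuples satisfying sid < qty → {(13, 18), (13, 25), (2, 39), (20, 37), (25, 39), (31, 37), (4, 19), (4, 34)}
σ[qty = 13]: keep tuples satisfying qty = 13 → {(21, 13)}
Difference: {(13, 18), (13, 25), (2, 39), (20, 37), (25, 39), (31, 37), (4, 19), (4, 34)} with {(21, 13)} → {(13, 18), (13, 25), (2, 39), (20, 37), (25, 39), (31, 37), (4, 19), (4, 34)}

{(13, 18), (13, 25), (2, 39), (20, 37), (25, 39), (31, 37), (4, 19), (4, 34)}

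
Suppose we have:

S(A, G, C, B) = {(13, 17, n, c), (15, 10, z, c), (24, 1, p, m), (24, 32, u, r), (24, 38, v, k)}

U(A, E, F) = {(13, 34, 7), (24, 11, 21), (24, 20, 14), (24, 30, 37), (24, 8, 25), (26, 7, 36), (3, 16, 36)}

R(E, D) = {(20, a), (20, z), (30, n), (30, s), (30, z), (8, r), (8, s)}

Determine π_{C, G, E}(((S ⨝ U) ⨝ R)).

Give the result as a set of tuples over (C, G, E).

Natural join on A: {(13, 17, n, c, 34, 7), (24, 1, p, m, 11, 21), (24, 1, p, m, 20, 14), (24, 1, p, m, 30, 37), (24, 1, p, m, 8, 25), (24, 32, u, r, 11, 21), (24, 32, u, r, 20, 14), (24, 32, u, r, 30, 37), (24, 32, u, r, 8, 25), (24, 38, v, k, 11, 21), (24, 38, v, k, 20, 14), (24, 38, v, k, 30, 37), (24, 38, v, k, 8, 25)}
Natural join on E: {(24, 1, p, m, 20, 14, a), (24, 1, p, m, 20, 14, z), (24, 1, p, m, 30, 37, n), (24, 1, p, m, 30, 37, s), (24, 1, p, m, 30, 37, z), (24, 1, p, m, 8, 25, r), (24, 1, p, m, 8, 25, s), (24, 32, u, r, 20, 14, a), (24, 32, u, r, 20, 14, z), (24, 32, u, r, 30, 37, n), (24, 32, u, r, 30, 37, s), (24, 32, u, r, 30, 37, z), (24, 32, u, r, 8, 25, r), (24, 32, u, r, 8, 25, s), (24, 38, v, k, 20, 14, a), (24, 38, v, k, 20, 14, z), (24, 38, v, k, 30, 37, n), (24, 38, v, k, 30, 37, s), (24, 38, v, k, 30, 37, z), (24, 38, v, k, 8, 25, r), (24, 38, v, k, 8, 25, s)}
π[C, G, E]: project onto (C, G, E) (12 duplicate(s) eliminated) → {(p, 1, 20), (p, 1, 30), (p, 1, 8), (u, 32, 20), (u, 32, 30), (u, 32, 8), (v, 38, 20), (v, 38, 30), (v, 38, 8)}

{(p, 1, 20), (p, 1, 30), (p, 1, 8), (u, 32, 20), (u, 32, 30), (u, 32, 8), (v, 38, 20), (v, 38, 30), (v, 38, 8)}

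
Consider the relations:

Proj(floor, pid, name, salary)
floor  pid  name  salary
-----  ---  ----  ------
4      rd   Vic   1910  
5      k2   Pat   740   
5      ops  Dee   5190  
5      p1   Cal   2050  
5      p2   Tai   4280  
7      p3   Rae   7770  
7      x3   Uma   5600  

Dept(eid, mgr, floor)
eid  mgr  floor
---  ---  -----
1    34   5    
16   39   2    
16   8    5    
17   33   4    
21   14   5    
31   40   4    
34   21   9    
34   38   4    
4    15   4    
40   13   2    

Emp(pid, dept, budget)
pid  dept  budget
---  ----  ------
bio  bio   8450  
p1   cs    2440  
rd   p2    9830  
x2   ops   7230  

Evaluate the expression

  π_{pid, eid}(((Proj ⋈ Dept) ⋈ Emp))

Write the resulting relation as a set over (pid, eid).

Joining Proj and Dept on floor yields {(4, rd, Vic, 1910, 17, 33), (4, rd, Vic, 1910, 31, 40), (4, rd, Vic, 1910, 34, 38), (4, rd, Vic, 1910, 4, 15), (5, k2, Pat, 740, 1, 34), (5, k2, Pat, 740, 16, 8), (5, k2, Pat, 740, 21, 14), (5, ops, Dee, 5190, 1, 34), (5, ops, Dee, 5190, 16, 8), (5, ops, Dee, 5190, 21, 14), (5, p1, Cal, 2050, 1, 34), (5, p1, Cal, 2050, 16, 8), (5, p1, Cal, 2050, 21, 14), (5, p2, Tai, 4280, 1, 34), (5, p2, Tai, 4280, 16, 8), (5, p2, Tai, 4280, 21, 14)}.
Joining (Proj ⋈ Dept) and Emp on pid yields {(4, rd, Vic, 1910, 17, 33, p2, 9830), (4, rd, Vic, 1910, 31, 40, p2, 9830), (4, rd, Vic, 1910, 34, 38, p2, 9830), (4, rd, Vic, 1910, 4, 15, p2, 9830), (5, p1, Cal, 2050, 1, 34, cs, 2440), (5, p1, Cal, 2050, 16, 8, cs, 2440), (5, p1, Cal, 2050, 21, 14, cs, 2440)}.
Keep only column(s) pid, eid: {(p1, 1), (p1, 16), (p1, 21), (rd, 17), (rd, 31), (rd, 34), (rd, 4)}

{(p1, 1), (p1, 16), (p1, 21), (rd, 17), (rd, 31), (rd, 34), (rd, 4)}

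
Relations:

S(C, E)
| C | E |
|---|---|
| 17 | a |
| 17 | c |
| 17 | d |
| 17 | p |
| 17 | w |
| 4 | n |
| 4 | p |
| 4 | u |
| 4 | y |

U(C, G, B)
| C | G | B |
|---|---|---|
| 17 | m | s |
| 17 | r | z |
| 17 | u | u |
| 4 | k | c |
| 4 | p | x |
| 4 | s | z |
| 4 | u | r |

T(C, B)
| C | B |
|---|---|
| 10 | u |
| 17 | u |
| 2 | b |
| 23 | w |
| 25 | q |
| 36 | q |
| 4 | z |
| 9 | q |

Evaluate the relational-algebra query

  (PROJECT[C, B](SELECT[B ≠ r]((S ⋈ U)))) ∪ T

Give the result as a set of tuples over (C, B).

{(10, u), (17, s), (17, u), (17, z), (2, b), (23, w), (25, q), (36, q), (4, c), (4, x), (4, z), (9, q)}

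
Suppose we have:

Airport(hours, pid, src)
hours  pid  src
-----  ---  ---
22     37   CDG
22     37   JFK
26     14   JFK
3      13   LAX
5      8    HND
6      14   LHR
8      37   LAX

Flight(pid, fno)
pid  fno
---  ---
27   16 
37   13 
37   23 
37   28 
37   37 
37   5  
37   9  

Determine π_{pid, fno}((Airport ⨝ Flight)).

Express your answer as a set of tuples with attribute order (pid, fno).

Natural join on pid: {(22, 37, CDG, 13), (22, 37, CDG, 23), (22, 37, CDG, 28), (22, 37, CDG, 37), (22, 37, CDG, 5), (22, 37, CDG, 9), (22, 37, JFK, 13), (22, 37, JFK, 23), (22, 37, JFK, 28), (22, 37, JFK, 37), (22, 37, JFK, 5), (22, 37, JFK, 9), (8, 37, LAX, 13), (8, 37, LAX, 23), (8, 37, LAX, 28), (8, 37, LAX, 37), (8, 37, LAX, 5), (8, 37, LAX, 9)}
π[pid, fno]: project onto (pid, fno) (12 duplicate(s) eliminated) → {(37, 13), (37, 23), (37, 28), (37, 37), (37, 5), (37, 9)}

{(37, 13), (37, 23), (37, 28), (37, 37), (37, 5), (37, 9)}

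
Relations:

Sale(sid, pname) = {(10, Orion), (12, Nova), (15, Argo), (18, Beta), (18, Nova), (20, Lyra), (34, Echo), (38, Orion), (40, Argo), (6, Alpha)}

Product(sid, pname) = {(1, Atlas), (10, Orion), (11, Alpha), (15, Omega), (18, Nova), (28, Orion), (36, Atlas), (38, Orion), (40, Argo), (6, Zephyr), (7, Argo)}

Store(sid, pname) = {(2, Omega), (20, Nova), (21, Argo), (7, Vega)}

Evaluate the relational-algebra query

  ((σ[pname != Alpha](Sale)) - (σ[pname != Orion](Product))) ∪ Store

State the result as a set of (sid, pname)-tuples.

{(10, Orion), (12, Nova), (15, Argo), (18, Beta), (2, Omega), (20, Lyra), (20, Nova), (21, Argo), (34, Echo), (38, Orion), (7, Vega)}

Filtering on pname != Alpha leaves {(10, Orion), (12, Nova), (15, Argo), (18, Beta), (18, Nova), (20, Lyra), (34, Echo), (38, Orion), (40, Argo)}.
Filtering on pname != Orion leaves {(1, Atlas), (11, Alpha), (15, Omega), (18, Nova), (36, Atlas), (40, Argo), (6, Zephyr), (7, Argo)}.
Difference: {(10, Orion), (12, Nova), (15, Argo), (18, Beta), (18, Nova), (20, Lyra), (34, Echo), (38, Orion), (40, Argo)} with {(1, Atlas), (11, Alpha), (15, Omega), (18, Nova), (36, Atlas), (40, Argo), (6, Zephyr), (7, Argo)} → {(10, Orion), (12, Nova), (15, Argo), (18, Beta), (20, Lyra), (34, Echo), (38, Orion)}
Union: {(10, Orion), (12, Nova), (15, Argo), (18, Beta), (20, Lyra), (34, Echo), (38, Orion)} with {(2, Omega), (20, Nova), (21, Argo), (7, Vega)} → {(10, Orion), (12, Nova), (15, Argo), (18, Beta), (2, Omega), (20, Lyra), (20, Nova), (21, Argo), (34, Echo), (38, Orion), (7, Vega)}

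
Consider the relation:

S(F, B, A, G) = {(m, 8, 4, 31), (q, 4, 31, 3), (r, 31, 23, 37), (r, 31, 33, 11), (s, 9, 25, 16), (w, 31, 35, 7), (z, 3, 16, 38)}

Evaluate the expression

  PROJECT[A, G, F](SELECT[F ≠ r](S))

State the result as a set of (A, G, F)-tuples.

{(16, 38, z), (25, 16, s), (31, 3, q), (35, 7, w), (4, 31, m)}

Selection F ≠ r: {(m, 8, 4, 31), (q, 4, 31, 3), (s, 9, 25, 16), (w, 31, 35, 7), (z, 3, 16, 38)}
Keep only column(s) A, G, F: {(16, 38, z), (25, 16, s), (31, 3, q), (35, 7, w), (4, 31, m)}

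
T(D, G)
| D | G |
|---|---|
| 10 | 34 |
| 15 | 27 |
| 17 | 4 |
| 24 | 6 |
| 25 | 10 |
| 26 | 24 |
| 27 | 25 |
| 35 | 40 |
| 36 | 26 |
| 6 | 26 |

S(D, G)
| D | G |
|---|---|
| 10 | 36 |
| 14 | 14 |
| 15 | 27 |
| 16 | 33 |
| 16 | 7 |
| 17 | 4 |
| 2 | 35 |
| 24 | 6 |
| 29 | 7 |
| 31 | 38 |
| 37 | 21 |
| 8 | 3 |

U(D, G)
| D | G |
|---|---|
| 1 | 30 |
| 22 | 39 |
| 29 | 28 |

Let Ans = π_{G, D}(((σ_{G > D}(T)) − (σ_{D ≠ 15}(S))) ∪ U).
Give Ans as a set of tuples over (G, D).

{(26, 6), (27, 15), (28, 29), (30, 1), (34, 10), (39, 22), (40, 35)}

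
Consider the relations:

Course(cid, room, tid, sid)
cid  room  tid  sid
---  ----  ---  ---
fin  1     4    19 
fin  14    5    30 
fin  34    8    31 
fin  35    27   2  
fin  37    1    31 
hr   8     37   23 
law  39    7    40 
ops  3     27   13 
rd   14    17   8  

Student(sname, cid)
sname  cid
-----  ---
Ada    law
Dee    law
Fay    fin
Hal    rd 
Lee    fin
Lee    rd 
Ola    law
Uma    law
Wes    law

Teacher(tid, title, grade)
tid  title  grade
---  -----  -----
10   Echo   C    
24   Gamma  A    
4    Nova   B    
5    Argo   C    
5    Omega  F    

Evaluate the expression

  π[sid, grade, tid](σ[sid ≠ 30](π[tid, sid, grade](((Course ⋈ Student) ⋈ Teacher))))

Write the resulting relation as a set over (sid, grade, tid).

Course ⋈ Student (natural join on cid): {(fin, 1, 4, 19, Fay), (fin, 1, 4, 19, Lee), (fin, 14, 5, 30, Fay), (fin, 14, 5, 30, Lee), (fin, 34, 8, 31, Fay), (fin, 34, 8, 31, Lee), (fin, 35, 27, 2, Fay), (fin, 35, 27, 2, Lee), (fin, 37, 1, 31, Fay), (fin, 37, 1, 31, Lee), (law, 39, 7, 40, Ada), (law, 39, 7, 40, Dee), (law, 39, 7, 40, Ola), (law, 39, 7, 40, Uma), (law, 39, 7, 40, Wes), (rd, 14, 17, 8, Hal), (rd, 14, 17, 8, Lee)}
(Course ⋈ Student) ⋈ Teacher (natural join on tid): {(fin, 1, 4, 19, Fay, Nova, B), (fin, 1, 4, 19, Lee, Nova, B), (fin, 14, 5, 30, Fay, Argo, C), (fin, 14, 5, 30, Fay, Omega, F), (fin, 14, 5, 30, Lee, Argo, C), (fin, 14, 5, 30, Lee, Omega, F)}
π[tid, sid, grade]: project onto (tid, sid, grade) (3 duplicate(s) eliminated) → {(4, 19, B), (5, 30, C), (5, 30, F)}
Apply σ_{sid ≠ 30}; surviving tuples: {(4, 19, B)}
π[sid, grade, tid]: project onto (sid, grade, tid) → {(19, B, 4)}

{(19, B, 4)}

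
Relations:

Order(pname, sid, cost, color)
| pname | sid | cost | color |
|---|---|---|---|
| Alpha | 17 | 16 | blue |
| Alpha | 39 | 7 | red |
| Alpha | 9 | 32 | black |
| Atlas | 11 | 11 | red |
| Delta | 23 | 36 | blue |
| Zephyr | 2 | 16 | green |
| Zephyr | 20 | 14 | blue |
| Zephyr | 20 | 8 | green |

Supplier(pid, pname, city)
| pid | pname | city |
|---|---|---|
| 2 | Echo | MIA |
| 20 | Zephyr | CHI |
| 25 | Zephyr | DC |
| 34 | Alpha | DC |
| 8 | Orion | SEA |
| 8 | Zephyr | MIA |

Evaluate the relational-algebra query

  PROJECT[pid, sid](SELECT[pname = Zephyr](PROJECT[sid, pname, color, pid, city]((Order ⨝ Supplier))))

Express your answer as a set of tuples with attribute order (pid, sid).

{(20, 2), (20, 20), (25, 2), (25, 20), (8, 2), (8, 20)}

Order ⋈ Supplier (natural join on pname): {(Alpha, 17, 16, blue, 34, DC), (Alpha, 39, 7, red, 34, DC), (Alpha, 9, 32, black, 34, DC), (Zephyr, 2, 16, green, 20, CHI), (Zephyr, 2, 16, green, 25, DC), (Zephyr, 2, 16, green, 8, MIA), (Zephyr, 20, 14, blue, 20, CHI), (Zephyr, 20, 14, blue, 25, DC), (Zephyr, 20, 14, blue, 8, MIA), (Zephyr, 20, 8, green, 20, CHI), (Zephyr, 20, 8, green, 25, DC), (Zephyr, 20, 8, green, 8, MIA)}
π_{sid, pname, color, pid, city} gives {(17, Alpha, blue, 34, DC), (2, Zephyr, green, 20, CHI), (2, Zephyr, green, 25, DC), (2, Zephyr, green, 8, MIA), (20, Zephyr, blue, 20, CHI), (20, Zephyr, blue, 25, DC), (20, Zephyr, blue, 8, MIA), (20, Zephyr, green, 20, CHI), (20, Zephyr, green, 25, DC), (20, Zephyr, green, 8, MIA), (39, Alpha, red, 34, DC), (9, Alpha, black, 34, DC)}.
Apply σ_{pname = Zephyr}; surviving tuples: {(2, Zephyr, green, 20, CHI), (2, Zephyr, green, 25, DC), (2, Zephyr, green, 8, MIA), (20, Zephyr, blue, 20, CHI), (20, Zephyr, blue, 25, DC), (20, Zephyr, blue, 8, MIA), (20, Zephyr, green, 20, CHI), (20, Zephyr, green, 25, DC), (20, Zephyr, green, 8, MIA)}
π_{pid, sid} gives {(20, 2), (20, 20), (25, 2), (25, 20), (8, 2), (8, 20)} (3 duplicate(s) eliminated).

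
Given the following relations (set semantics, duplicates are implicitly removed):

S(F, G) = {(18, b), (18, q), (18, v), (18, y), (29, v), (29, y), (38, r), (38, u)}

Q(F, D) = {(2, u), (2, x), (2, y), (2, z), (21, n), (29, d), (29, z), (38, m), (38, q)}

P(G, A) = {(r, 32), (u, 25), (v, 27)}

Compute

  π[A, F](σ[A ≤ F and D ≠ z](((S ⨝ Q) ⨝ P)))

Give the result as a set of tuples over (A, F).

Natural join on F: {(29, v, d), (29, v, z), (29, y, d), (29, y, z), (38, r, m), (38, r, q), (38, u, m), (38, u, q)}
Natural join on G: {(29, v, d, 27), (29, v, z, 27), (38, r, m, 32), (38, r, q, 32), (38, u, m, 25), (38, u, q, 25)}
Apply σ_{A ≤ F and D ≠ z}; surviving tuples: {(29, v, d, 27), (38, r, m, 32), (38, r, q, 32), (38, u, m, 25), (38, u, q, 25)}
π_{A, F} gives {(25, 38), (27, 29), (32, 38)} (2 duplicate(s) eliminated).

{(25, 38), (27, 29), (32, 38)}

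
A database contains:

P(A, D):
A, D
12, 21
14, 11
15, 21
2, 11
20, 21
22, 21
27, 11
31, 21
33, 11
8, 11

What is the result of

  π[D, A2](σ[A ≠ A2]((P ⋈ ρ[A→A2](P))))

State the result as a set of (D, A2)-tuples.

ρ[A→A2]: schema becomes (A2, D); tuples unchanged.
P ⋈ ρ[A→A2](P) (natural join on D): {(12, 21, 12), (12, 21, 15), (12, 21, 20), (12, 21, 22), (12, 21, 31), (14, 11, 14), (14, 11, 2), (14, 11, 27), (14, 11, 33), (14, 11, 8), (15, 21, 12), (15, 21, 15), (15, 21, 20), (15, 21, 22), (15, 21, 31), (2, 11, 14), (2, 11, 2), (2, 11, 27), (2, 11, 33), (2, 11, 8), (20, 21, 12), (20, 21, 15), (20, 21, 20), (20, 21, 22), (20, 21, 31), (22, 21, 12), (22, 21, 15), (22, 21, 20), (22, 21, 22), (22, 21, 31), (27, 11, 14), (27, 11, 2), (27, 11, 27), (27, 11, 33), (27, 11, 8), (31, 21, 12), (31, 21, 15), (31, 21, 20), (31, 21, 22), (31, 21, 31), (33, 11, 14), (33, 11, 2), (33, 11, 27), (33, 11, 33), (33, 11, 8), (8, 11, 14), (8, 11, 2), (8, 11, 27), (8, 11, 33), (8, 11, 8)}
σ[A ≠ A2]: keep tuples satisfying A ≠ A2 → {(12, 21, 15), (12, 21, 20), (12, 21, 22), (12, 21, 31), (14, 11, 2), (14, 11, 27), (14, 11, 33), (14, 11, 8), (15, 21, 12), (15, 21, 20), (15, 21, 22), (15, 21, 31), (2, 11, 14), (2, 11, 27), (2, 11, 33), (2, 11, 8), (20, 21, 12), (20, 21, 15), (20, 21, 22), (20, 21, 31), (22, 21, 12), (22, 21, 15), (22, 21, 20), (22, 21, 31), (27, 11, 14), (27, 11, 2), (27, 11, 33), (27, 11, 8), (31, 21, 12), (31, 21, 15), (31, 21, 20), (31, 21, 22), (33, 11, 14), (33, 11, 2), (33, 11, 27), (33, 11, 8), (8, 11, 14), (8, 11, 2), (8, 11, 27), (8, 11, 33)}
π_{D, A2} gives {(11, 14), (11, 2), (11, 27), (11, 33), (11, 8), (21, 12), (21, 15), (21, 20), (21, 22), (21, 31)} (30 duplicate(s) eliminated).

{(11, 14), (11, 2), (11, 27), (11, 33), (11, 8), (21, 12), (21, 15), (21, 20), (21, 22), (21, 31)}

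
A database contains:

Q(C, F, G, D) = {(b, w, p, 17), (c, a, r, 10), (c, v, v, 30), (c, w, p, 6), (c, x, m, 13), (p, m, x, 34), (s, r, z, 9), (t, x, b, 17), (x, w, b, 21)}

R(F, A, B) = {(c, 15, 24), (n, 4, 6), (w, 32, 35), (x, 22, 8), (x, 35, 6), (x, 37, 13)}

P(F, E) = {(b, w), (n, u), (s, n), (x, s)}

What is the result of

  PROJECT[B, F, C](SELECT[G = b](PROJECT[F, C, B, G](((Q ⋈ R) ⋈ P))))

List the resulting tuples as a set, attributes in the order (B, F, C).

{(13, x, t), (6, x, t), (8, x, t)}

Q ⋈ R (natural join on F): {(b, w, p, 17, 32, 35), (c, w, p, 6, 32, 35), (c, x, m, 13, 22, 8), (c, x, m, 13, 35, 6), (c, x, m, 13, 37, 13), (t, x, b, 17, 22, 8), (t, x, b, 17, 35, 6), (t, x, b, 17, 37, 13), (x, w, b, 21, 32, 35)}
(Q ⋈ R) ⋈ P (natural join on F): {(c, x, m, 13, 22, 8, s), (c, x, m, 13, 35, 6, s), (c, x, m, 13, 37, 13, s), (t, x, b, 17, 22, 8, s), (t, x, b, 17, 35, 6, s), (t, x, b, 17, 37, 13, s)}
Projecting to F, C, B, G: {(x, c, 13, m), (x, c, 6, m), (x, c, 8, m), (x, t, 13, b), (x, t, 6, b), (x, t, 8, b)}
σ[G = b]: keep tuples satisfying G = b → {(x, t, 13, b), (x, t, 6, b), (x, t, 8, b)}
Projecting to B, F, C: {(13, x, t), (6, x, t), (8, x, t)}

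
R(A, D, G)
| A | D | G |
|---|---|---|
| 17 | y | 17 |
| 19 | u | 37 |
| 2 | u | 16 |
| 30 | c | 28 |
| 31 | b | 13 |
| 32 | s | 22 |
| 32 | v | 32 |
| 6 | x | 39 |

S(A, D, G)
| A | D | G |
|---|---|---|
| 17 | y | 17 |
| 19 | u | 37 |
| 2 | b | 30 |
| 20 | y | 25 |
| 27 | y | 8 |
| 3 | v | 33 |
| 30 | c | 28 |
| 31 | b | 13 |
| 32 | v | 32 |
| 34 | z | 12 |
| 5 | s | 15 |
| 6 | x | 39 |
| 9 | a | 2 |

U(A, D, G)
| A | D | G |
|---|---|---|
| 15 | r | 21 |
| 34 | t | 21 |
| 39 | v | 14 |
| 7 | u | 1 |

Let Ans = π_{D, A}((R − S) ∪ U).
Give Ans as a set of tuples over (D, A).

{(r, 15), (s, 32), (t, 34), (u, 2), (u, 7), (v, 39)}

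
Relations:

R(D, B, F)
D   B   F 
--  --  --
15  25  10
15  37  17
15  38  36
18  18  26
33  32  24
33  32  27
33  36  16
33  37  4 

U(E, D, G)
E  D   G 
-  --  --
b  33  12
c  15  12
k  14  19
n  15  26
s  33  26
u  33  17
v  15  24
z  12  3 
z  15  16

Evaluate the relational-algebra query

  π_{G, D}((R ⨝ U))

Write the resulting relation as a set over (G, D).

{(12, 15), (12, 33), (16, 15), (17, 33), (24, 15), (26, 15), (26, 33)}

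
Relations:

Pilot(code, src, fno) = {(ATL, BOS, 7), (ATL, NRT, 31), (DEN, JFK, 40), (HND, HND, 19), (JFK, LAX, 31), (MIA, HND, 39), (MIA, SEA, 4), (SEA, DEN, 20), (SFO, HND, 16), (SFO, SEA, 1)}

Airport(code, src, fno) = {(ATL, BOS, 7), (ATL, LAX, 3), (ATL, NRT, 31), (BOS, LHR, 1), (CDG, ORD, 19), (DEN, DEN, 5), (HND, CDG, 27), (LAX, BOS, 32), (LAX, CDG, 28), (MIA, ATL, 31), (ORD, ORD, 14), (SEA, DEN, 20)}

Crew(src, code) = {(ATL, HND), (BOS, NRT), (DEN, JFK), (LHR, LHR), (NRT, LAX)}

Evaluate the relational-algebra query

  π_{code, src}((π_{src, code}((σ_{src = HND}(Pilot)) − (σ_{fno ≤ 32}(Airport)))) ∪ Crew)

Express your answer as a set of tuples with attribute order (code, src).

{(HND, ATL), (HND, HND), (JFK, DEN), (LAX, NRT), (LHR, LHR), (MIA, HND), (NRT, BOS), (SFO, HND)}

Selection src = HND: {(HND, HND, 19), (MIA, HND, 39), (SFO, HND, 16)}
Selection fno ≤ 32: {(ATL, BOS, 7), (ATL, LAX, 3), (ATL, NRT, 31), (BOS, LHR, 1), (CDG, ORD, 19), (DEN, DEN, 5), (HND, CDG, 27), (LAX, BOS, 32), (LAX, CDG, 28), (MIA, ATL, 31), (ORD, ORD, 14), (SEA, DEN, 20)}
Difference: {(HND, HND, 19), (MIA, HND, 39), (SFO, HND, 16)} with {(ATL, BOS, 7), (ATL, LAX, 3), (ATL, NRT, 31), (BOS, LHR, 1), (CDG, ORD, 19), (DEN, DEN, 5), (HND, CDG, 27), (LAX, BOS, 32), (LAX, CDG, 28), (MIA, ATL, 31), (ORD, ORD, 14), (SEA, DEN, 20)} → {(HND, HND, 19), (MIA, HND, 39), (SFO, HND, 16)}
Keep only column(s) src, code: {(HND, HND), (HND, MIA), (HND, SFO)}
Union: {(HND, HND), (HND, MIA), (HND, SFO)} with {(ATL, HND), (BOS, NRT), (DEN, JFK), (LHR, LHR), (NRT, LAX)} → {(ATL, HND), (BOS, NRT), (DEN, JFK), (HND, HND), (HND, MIA), (HND, SFO), (LHR, LHR), (NRT, LAX)}
Keep only column(s) code, src: {(HND, ATL), (HND, HND), (JFK, DEN), (LAX, NRT), (LHR, LHR), (MIA, HND), (NRT, BOS), (SFO, HND)}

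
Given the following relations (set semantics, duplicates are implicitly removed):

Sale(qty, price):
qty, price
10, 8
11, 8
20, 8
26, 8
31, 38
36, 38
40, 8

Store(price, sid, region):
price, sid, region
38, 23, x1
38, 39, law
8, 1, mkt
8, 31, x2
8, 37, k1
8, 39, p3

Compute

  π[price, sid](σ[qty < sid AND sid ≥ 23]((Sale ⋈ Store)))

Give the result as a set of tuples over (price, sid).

Sale ⋈ Store (natural join on price): {(10, 8, 1, mkt), (10, 8, 31, x2), (10, 8, 37, k1), (10, 8, 39, p3), (11, 8, 1, mkt), (11, 8, 31, x2), (11, 8, 37, k1), (11, 8, 39, p3), (20, 8, 1, mkt), (20, 8, 31, x2), (20, 8, 37, k1), (20, 8, 39, p3), (26, 8, 1, mkt), (26, 8, 31, x2), (26, 8, 37, k1), (26, 8, 39, p3), (31, 38, 23, x1), (31, 38, 39, law), (36, 38, 23, x1), (36, 38, 39, law), (40, 8, 1, mkt), (40, 8, 31, x2), (40, 8, 37, k1), (40, 8, 39, p3)}
Filtering on qty < sid AND sid ≥ 23 leaves {(10, 8, 31, x2), (10, 8, 37, k1), (10, 8, 39, p3), (11, 8, 31, x2), (11, 8, 37, k1), (11, 8, 39, p3), (20, 8, 31, x2), (20, 8, 37, k1), (20, 8, 39, p3), (26, 8, 31, x2), (26, 8, 37, k1), (26, 8, 39, p3), (31, 38, 39, law), (36, 38, 39, law)}.
Keep only column(s) price, sid (10 duplicate(s) eliminated): {(38, 39), (8, 31), (8, 37), (8, 39)}

{(38, 39), (8, 31), (8, 37), (8, 39)}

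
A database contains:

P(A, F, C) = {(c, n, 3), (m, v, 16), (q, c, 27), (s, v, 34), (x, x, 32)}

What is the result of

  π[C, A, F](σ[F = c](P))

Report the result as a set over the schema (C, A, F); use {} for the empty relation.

σ[F = c]: keep tuples satisfying F = c → {(q, c, 27)}
Keep only column(s) C, A, F: {(27, q, c)}

{(27, q, c)}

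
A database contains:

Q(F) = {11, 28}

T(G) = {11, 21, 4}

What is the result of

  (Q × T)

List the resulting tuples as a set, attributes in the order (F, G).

{(11, 11), (11, 21), (11, 4), (28, 11), (28, 21), (28, 4)}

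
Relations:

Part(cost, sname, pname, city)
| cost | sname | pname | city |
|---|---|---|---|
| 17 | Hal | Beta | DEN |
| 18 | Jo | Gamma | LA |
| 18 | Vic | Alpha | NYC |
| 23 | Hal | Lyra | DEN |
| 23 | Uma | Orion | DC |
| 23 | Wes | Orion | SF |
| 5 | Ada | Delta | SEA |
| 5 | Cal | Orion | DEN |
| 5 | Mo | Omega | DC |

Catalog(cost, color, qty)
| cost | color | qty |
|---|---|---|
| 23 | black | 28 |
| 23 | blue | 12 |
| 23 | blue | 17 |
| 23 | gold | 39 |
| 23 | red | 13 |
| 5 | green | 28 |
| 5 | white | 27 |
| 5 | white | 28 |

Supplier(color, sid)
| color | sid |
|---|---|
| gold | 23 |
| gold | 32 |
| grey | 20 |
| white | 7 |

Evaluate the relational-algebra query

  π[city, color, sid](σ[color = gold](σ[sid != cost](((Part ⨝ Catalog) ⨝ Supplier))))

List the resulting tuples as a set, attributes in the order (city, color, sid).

{(DC, gold, 32), (DEN, gold, 32), (SF, gold, 32)}

Part ⋈ Catalog (natural join on cost): {(23, Hal, Lyra, DEN, black, 28), (23, Hal, Lyra, DEN, blue, 12), (23, Hal, Lyra, DEN, blue, 17), (23, Hal, Lyra, DEN, gold, 39), (23, Hal, Lyra, DEN, red, 13), (23, Uma, Orion, DC, black, 28), (23, Uma, Orion, DC, blue, 12), (23, Uma, Orion, DC, blue, 17), (23, Uma, Orion, DC, gold, 39), (23, Uma, Orion, DC, red, 13), (23, Wes, Orion, SF, black, 28), (23, Wes, Orion, SF, blue, 12), (23, Wes, Orion, SF, blue, 17), (23, Wes, Orion, SF, gold, 39), (23, Wes, Orion, SF, red, 13), (5, Ada, Delta, SEA, green, 28), (5, Ada, Delta, SEA, white, 27), (5, Ada, Delta, SEA, white, 28), (5, Cal, Orion, DEN, green, 28), (5, Cal, Orion, DEN, white, 27), (5, Cal, Orion, DEN, white, 28), (5, Mo, Omega, DC, green, 28), (5, Mo, Omega, DC, white, 27), (5, Mo, Omega, DC, white, 28)}
(Part ⨝ Catalog) ⋈ Supplier (natural join on color): {(23, Hal, Lyra, DEN, gold, 39, 23), (23, Hal, Lyra, DEN, gold, 39, 32), (23, Uma, Orion, DC, gold, 39, 23), (23, Uma, Orion, DC, gold, 39, 32), (23, Wes, Orion, SF, gold, 39, 23), (23, Wes, Orion, SF, gold, 39, 32), (5, Ada, Delta, SEA, white, 27, 7), (5, Ada, Delta, SEA, white, 28, 7), (5, Cal, Orion, DEN, white, 27, 7), (5, Cal, Orion, DEN, white, 28, 7), (5, Mo, Omega, DC, white, 27, 7), (5, Mo, Omega, DC, white, 28, 7)}
Selection sid != cost: {(23, Hal, Lyra, DEN, gold, 39, 32), (23, Uma, Orion, DC, gold, 39, 32), (23, Wes, Orion, SF, gold, 39, 32), (5, Ada, Delta, SEA, white, 27, 7), (5, Ada, Delta, SEA, white, 28, 7), (5, Cal, Orion, DEN, white, 27, 7), (5, Cal, Orion, DEN, white, 28, 7), (5, Mo, Omega, DC, white, 27, 7), (5, Mo, Omega, DC, white, 28, 7)}
Selection color = gold: {(23, Hal, Lyra, DEN, gold, 39, 32), (23, Uma, Orion, DC, gold, 39, 32), (23, Wes, Orion, SF, gold, 39, 32)}
π[city, color, sid]: project onto (city, color, sid) → {(DC, gold, 32), (DEN, gold, 32), (SF, gold, 32)}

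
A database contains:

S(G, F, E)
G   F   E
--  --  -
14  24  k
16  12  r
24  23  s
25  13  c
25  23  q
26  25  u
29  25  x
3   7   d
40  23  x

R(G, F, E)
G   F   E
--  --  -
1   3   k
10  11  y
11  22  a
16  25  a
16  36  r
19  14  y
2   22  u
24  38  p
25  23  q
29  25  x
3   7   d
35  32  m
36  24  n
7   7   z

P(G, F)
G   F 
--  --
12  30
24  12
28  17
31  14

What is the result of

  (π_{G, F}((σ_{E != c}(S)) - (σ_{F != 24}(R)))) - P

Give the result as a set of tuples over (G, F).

{(14, 24), (16, 12), (24, 23), (26, 25), (40, 23)}

Apply σ_{E != c}; surviving tuples: {(14, 24, k), (16, 12, r), (24, 23, s), (25, 23, q), (26, 25, u), (29, 25, x), (3, 7, d), (40, 23, x)}
Apply σ_{F != 24}; surviving tuples: {(1, 3, k), (10, 11, y), (11, 22, a), (16, 25, a), (16, 36, r), (19, 14, y), (2, 22, u), (24, 38, p), (25, 23, q), (29, 25, x), (3, 7, d), (35, 32, m), (7, 7, z)}
Difference: {(14, 24, k), (16, 12, r), (24, 23, s), (25, 23, q), (26, 25, u), (29, 25, x), (3, 7, d), (40, 23, x)} with {(1, 3, k), (10, 11, y), (11, 22, a), (16, 25, a), (16, 36, r), (19, 14, y), (2, 22, u), (24, 38, p), (25, 23, q), (29, 25, x), (3, 7, d), (35, 32, m), (7, 7, z)} → {(14, 24, k), (16, 12, r), (24, 23, s), (26, 25, u), (40, 23, x)}
Keep only column(s) G, F: {(14, 24), (16, 12), (24, 23), (26, 25), (40, 23)}
Difference: {(14, 24), (16, 12), (24, 23), (26, 25), (40, 23)} with {(12, 30), (24, 12), (28, 17), (31, 14)} → {(14, 24), (16, 12), (24, 23), (26, 25), (40, 23)}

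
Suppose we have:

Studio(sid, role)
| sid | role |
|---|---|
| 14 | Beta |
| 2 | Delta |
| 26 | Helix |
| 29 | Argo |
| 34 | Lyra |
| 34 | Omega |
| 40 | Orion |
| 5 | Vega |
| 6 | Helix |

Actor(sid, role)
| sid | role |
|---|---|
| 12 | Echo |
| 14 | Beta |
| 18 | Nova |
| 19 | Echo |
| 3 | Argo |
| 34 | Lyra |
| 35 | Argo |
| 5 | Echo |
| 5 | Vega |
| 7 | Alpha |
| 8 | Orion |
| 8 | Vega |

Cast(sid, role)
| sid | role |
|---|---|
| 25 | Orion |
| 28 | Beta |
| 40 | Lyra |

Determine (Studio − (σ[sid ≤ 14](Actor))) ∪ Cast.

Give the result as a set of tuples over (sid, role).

σ[sid ≤ 14]: keep tuples satisfying sid ≤ 14 → {(12, Echo), (14, Beta), (3, Argo), (5, Echo), (5, Vega), (7, Alpha), (8, Orion), (8, Vega)}
Set difference of the two operands is {(2, Delta), (26, Helix), (29, Argo), (34, Lyra), (34, Omega), (40, Orion), (6, Helix)}.
Set union of the two operands is {(2, Delta), (25, Orion), (26, Helix), (28, Beta), (29, Argo), (34, Lyra), (34, Omega), (40, Lyra), (40, Orion), (6, Helix)}.

{(2, Delta), (25, Orion), (26, Helix), (28, Beta), (29, Argo), (34, Lyra), (34, Omega), (40, Lyra), (40, Orion), (6, Helix)}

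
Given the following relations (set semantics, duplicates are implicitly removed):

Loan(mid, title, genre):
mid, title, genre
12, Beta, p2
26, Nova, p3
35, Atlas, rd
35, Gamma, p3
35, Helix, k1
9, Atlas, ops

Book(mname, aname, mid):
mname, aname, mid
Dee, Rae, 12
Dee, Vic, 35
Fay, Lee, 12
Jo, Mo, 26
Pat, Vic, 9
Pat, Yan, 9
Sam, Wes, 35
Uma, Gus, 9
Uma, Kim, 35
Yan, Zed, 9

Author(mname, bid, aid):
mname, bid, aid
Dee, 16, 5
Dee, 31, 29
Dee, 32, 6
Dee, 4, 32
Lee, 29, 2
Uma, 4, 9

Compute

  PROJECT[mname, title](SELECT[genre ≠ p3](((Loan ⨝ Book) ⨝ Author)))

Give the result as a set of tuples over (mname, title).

{(Dee, Atlas), (Dee, Beta), (Dee, Helix), (Uma, Atlas), (Uma, Helix)}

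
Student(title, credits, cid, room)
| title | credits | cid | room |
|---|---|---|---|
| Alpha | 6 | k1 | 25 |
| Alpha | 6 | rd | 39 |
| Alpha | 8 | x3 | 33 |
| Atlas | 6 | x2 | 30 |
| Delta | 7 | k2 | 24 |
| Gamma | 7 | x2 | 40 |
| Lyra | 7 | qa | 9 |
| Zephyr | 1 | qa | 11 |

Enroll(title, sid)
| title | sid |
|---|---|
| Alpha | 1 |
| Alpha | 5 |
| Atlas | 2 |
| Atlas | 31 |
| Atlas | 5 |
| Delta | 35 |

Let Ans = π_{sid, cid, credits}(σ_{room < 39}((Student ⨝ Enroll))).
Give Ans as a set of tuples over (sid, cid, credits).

Student ⋈ Enroll (natural join on title): {(Alpha, 6, k1, 25, 1), (Alpha, 6, k1, 25, 5), (Alpha, 6, rd, 39, 1), (Alpha, 6, rd, 39, 5), (Alpha, 8, x3, 33, 1), (Alpha, 8, x3, 33, 5), (Atlas, 6, x2, 30, 2), (Atlas, 6, x2, 30, 31), (Atlas, 6, x2, 30, 5), (Delta, 7, k2, 24, 35)}
Apply σ_{room < 39}; surviving tuples: {(Alpha, 6, k1, 25, 1), (Alpha, 6, k1, 25, 5), (Alpha, 8, x3, 33, 1), (Alpha, 8, x3, 33, 5), (Atlas, 6, x2, 30, 2), (Atlas, 6, x2, 30, 31), (Atlas, 6, x2, 30, 5), (Delta, 7, k2, 24, 35)}
Keep only column(s) sid, cid, credits: {(1, k1, 6), (1, x3, 8), (2, x2, 6), (31, x2, 6), (35, k2, 7), (5, k1, 6), (5, x2, 6), (5, x3, 8)}

{(1, k1, 6), (1, x3, 8), (2, x2, 6), (31, x2, 6), (35, k2, 7), (5, k1, 6), (5, x2, 6), (5, x3, 8)}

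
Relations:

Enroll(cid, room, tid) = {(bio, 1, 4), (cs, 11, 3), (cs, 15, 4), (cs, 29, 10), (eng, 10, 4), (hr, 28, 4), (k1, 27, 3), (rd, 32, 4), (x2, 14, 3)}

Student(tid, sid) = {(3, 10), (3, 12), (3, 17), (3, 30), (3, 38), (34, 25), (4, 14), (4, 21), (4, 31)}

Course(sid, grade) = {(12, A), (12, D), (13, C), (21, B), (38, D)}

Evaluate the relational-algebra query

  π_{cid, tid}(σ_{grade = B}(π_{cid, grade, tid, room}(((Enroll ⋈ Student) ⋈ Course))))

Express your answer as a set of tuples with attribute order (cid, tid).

{(bio, 4), (cs, 4), (eng, 4), (hr, 4), (rd, 4)}

Enroll ⋈ Student (natural join on tid): {(bio, 1, 4, 14), (bio, 1, 4, 21), (bio, 1, 4, 31), (cs, 11, 3, 10), (cs, 11, 3, 12), (cs, 11, 3, 17), (cs, 11, 3, 30), (cs, 11, 3, 38), (cs, 15, 4, 14), (cs, 15, 4, 21), (cs, 15, 4, 31), (eng, 10, 4, 14), (eng, 10, 4, 21), (eng, 10, 4, 31), (hr, 28, 4, 14), (hr, 28, 4, 21), (hr, 28, 4, 31), (k1, 27, 3, 10), (k1, 27, 3, 12), (k1, 27, 3, 17), (k1, 27, 3, 30), (k1, 27, 3, 38), (rd, 32, 4, 14), (rd, 32, 4, 21), (rd, 32, 4, 31), (x2, 14, 3, 10), (x2, 14, 3, 12), (x2, 14, 3, 17), (x2, 14, 3, 30), (x2, 14, 3, 38)}
(Enroll ⋈ Student) ⋈ Course (natural join on sid): {(bio, 1, 4, 21, B), (cs, 11, 3, 12, A), (cs, 11, 3, 12, D), (cs, 11, 3, 38, D), (cs, 15, 4, 21, B), (eng, 10, 4, 21, B), (hr, 28, 4, 21, B), (k1, 27, 3, 12, A), (k1, 27, 3, 12, D), (k1, 27, 3, 38, D), (rd, 32, 4, 21, B), (x2, 14, 3, 12, A), (x2, 14, 3, 12, D), (x2, 14, 3, 38, D)}
Projecting to cid, grade, tid, room (3 duplicate(s) eliminated): {(bio, B, 4, 1), (cs, A, 3, 11), (cs, B, 4, 15), (cs, D, 3, 11), (eng, B, 4, 10), (hr, B, 4, 28), (k1, A, 3, 27), (k1, D, 3, 27), (rd, B, 4, 32), (x2, A, 3, 14), (x2, D, 3, 14)}
Selection grade = B: {(bio, B, 4, 1), (cs, B, 4, 15), (eng, B, 4, 10), (hr, B, 4, 28), (rd, B, 4, 32)}
Projecting to cid, tid: {(bio, 4), (cs, 4), (eng, 4), (hr, 4), (rd, 4)}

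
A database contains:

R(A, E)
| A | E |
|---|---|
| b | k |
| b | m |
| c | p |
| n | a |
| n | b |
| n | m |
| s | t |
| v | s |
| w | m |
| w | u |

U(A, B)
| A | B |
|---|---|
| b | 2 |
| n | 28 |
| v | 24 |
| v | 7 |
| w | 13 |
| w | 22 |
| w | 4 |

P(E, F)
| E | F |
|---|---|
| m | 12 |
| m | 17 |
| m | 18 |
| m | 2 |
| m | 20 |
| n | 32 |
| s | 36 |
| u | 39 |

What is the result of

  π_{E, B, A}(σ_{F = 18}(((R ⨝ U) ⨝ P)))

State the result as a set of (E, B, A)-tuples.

{(m, 13, w), (m, 2, b), (m, 22, w), (m, 28, n), (m, 4, w)}

R ⋈ U (natural join on A): {(b, k, 2), (b, m, 2), (n, a, 28), (n, b, 28), (n, m, 28), (v, s, 24), (v, s, 7), (w, m, 13), (w, m, 22), (w, m, 4), (w, u, 13), (w, u, 22), (w, u, 4)}
(R ⨝ U) ⋈ P (natural join on E): {(b, m, 2, 12), (b, m, 2, 17), (b, m, 2, 18), (b, m, 2, 2), (b, m, 2, 20), (n, m, 28, 12), (n, m, 28, 17), (n, m, 28, 18), (n, m, 28, 2), (n, m, 28, 20), (v, s, 24, 36), (v, s, 7, 36), (w, m, 13, 12), (w, m, 13, 17), (w, m, 13, 18), (w, m, 13, 2), (w, m, 13, 20), (w, m, 22, 12), (w, m, 22, 17), (w, m, 22, 18), (w, m, 22, 2), (w, m, 22, 20), (w, m, 4, 12), (w, m, 4, 17), (w, m, 4, 18), (w, m, 4, 2), (w, m, 4, 20), (w, u, 13, 39), (w, u, 22, 39), (w, u, 4, 39)}
σ[F = 18]: keep tuples satisfying F = 18 → {(b, m, 2, 18), (n, m, 28, 18), (w, m, 13, 18), (w, m, 22, 18), (w, m, 4, 18)}
π_{E, B, A} gives {(m, 13, w), (m, 2, b), (m, 22, w), (m, 28, n), (m, 4, w)}.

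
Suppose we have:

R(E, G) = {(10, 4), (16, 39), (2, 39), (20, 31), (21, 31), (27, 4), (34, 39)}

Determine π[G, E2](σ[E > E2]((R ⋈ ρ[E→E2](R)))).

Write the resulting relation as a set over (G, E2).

ρ[E→E2]: schema becomes (E2, G); tuples unchanged.
R ⋈ ρ[E→E2](R) (natural join on G): {(10, 4, 10), (10, 4, 27), (16, 39, 16), (16, 39, 2), (16, 39, 34), (2, 39, 16), (2, 39, 2), (2, 39, 34), (20, 31, 20), (20, 31, 21), (21, 31, 20), (21, 31, 21), (27, 4, 10), (27, 4, 27), (34, 39, 16), (34, 39, 2), (34, 39, 34)}
Apply σ_{E > E2}; surviving tuples: {(16, 39, 2), (21, 31, 20), (27, 4, 10), (34, 39, 16), (34, 39, 2)}
Keep only column(s) G, E2 (1 duplicate(s) eliminated): {(31, 20), (39, 16), (39, 2), (4, 10)}

{(31, 20), (39, 16), (39, 2), (4, 10)}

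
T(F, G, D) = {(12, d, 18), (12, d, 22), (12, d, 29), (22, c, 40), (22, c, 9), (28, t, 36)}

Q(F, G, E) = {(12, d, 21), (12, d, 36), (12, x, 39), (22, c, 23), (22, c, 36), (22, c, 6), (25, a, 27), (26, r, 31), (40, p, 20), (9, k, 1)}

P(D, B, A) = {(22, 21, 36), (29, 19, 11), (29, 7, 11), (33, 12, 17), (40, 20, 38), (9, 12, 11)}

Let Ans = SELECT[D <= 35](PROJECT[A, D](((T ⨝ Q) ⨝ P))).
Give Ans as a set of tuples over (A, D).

Joining T and Q on F, G yields {(12, d, 18, 21), (12, d, 18, 36), (12, d, 22, 21), (12, d, 22, 36), (12, d, 29, 21), (12, d, 29, 36), (22, c, 40, 23), (22, c, 40, 36), (22, c, 40, 6), (22, c, 9, 23), (22, c, 9, 36), (22, c, 9, 6)}.
Joining (T ⨝ Q) and P on D yields {(12, d, 22, 21, 21, 36), (12, d, 22, 36, 21, 36), (12, d, 29, 21, 19, 11), (12, d, 29, 21, 7, 11), (12, d, 29, 36, 19, 11), (12, d, 29, 36, 7, 11), (22, c, 40, 23, 20, 38), (22, c, 40, 36, 20, 38), (22, c, 40, 6, 20, 38), (22, c, 9, 23, 12, 11), (22, c, 9, 36, 12, 11), (22, c, 9, 6, 12, 11)}.
π[A, D]: project onto (A, D) (8 duplicate(s) eliminated) → {(11, 29), (11, 9), (36, 22), (38, 40)}
σ[D <= 35]: keep tuples satisfying D <= 35 → {(11, 29), (11, 9), (36, 22)}

{(11, 29), (11, 9), (36, 22)}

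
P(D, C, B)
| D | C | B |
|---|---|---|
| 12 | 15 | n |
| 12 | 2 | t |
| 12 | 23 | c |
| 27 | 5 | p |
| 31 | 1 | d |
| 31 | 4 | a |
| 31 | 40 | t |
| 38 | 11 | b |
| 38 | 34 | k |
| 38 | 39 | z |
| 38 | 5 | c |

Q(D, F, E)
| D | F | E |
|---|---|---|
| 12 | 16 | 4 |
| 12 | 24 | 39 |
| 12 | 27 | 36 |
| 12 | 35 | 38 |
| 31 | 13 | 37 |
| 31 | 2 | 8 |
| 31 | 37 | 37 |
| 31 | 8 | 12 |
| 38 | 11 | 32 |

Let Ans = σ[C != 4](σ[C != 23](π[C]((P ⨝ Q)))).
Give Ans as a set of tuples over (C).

{1, 11, 15, 2, 34, 39, 40, 5}

Natural join on D: {(12, 15, n, 16, 4), (12, 15, n, 24, 39), (12, 15, n, 27, 36), (12, 15, n, 35, 38), (12, 2, t, 16, 4), (12, 2, t, 24, 39), (12, 2, t, 27, 36), (12, 2, t, 35, 38), (12, 23, c, 16, 4), (12, 23, c, 24, 39), (12, 23, c, 27, 36), (12, 23, c, 35, 38), (31, 1, d, 13, 37), (31, 1, d, 2, 8), (31, 1, d, 37, 37), (31, 1, d, 8, 12), (31, 4, a, 13, 37), (31, 4, a, 2, 8), (31, 4, a, 37, 37), (31, 4, a, 8, 12), (31, 40, t, 13, 37), (31, 40, t, 2, 8), (31, 40, t, 37, 37), (31, 40, t, 8, 12), (38, 11, b, 11, 32), (38, 34, k, 11, 32), (38, 39, z, 11, 32), (38, 5, c, 11, 32)}
π[C]: project onto (C) (18 duplicate(s) eliminated) → {1, 11, 15, 2, 23, 34, 39, 4, 40, 5}
Filtering on C != 23 leaves {1, 11, 15, 2, 34, 39, 4, 40, 5}.
Filtering on C != 4 leaves {1, 11, 15, 2, 34, 39, 40, 5}.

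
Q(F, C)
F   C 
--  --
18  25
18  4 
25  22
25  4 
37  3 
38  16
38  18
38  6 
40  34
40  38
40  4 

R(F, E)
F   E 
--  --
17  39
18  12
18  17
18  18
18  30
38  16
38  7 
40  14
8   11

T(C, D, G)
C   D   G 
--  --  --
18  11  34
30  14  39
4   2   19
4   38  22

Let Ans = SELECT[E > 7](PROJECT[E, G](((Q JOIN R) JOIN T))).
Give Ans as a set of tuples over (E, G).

{(12, 19), (12, 22), (14, 19), (14, 22), (16, 34), (17, 19), (17, 22), (18, 19), (18, 22), (30, 19), (30, 22)}

Q ⋈ R (natural join on F): {(18, 25, 12), (18, 25, 17), (18, 25, 18), (18, 25, 30), (18, 4, 12), (18, 4, 17), (18, 4, 18), (18, 4, 30), (38, 16, 16), (38, 16, 7), (38, 18, 16), (38, 18, 7), (38, 6, 16), (38, 6, 7), (40, 34, 14), (40, 38, 14), (40, 4, 14)}
(Q JOIN R) ⋈ T (natural join on C): {(18, 4, 12, 2, 19), (18, 4, 12, 38, 22), (18, 4, 17, 2, 19), (18, 4, 17, 38, 22), (18, 4, 18, 2, 19), (18, 4, 18, 38, 22), (18, 4, 30, 2, 19), (18, 4, 30, 38, 22), (38, 18, 16, 11, 34), (38, 18, 7, 11, 34), (40, 4, 14, 2, 19), (40, 4, 14, 38, 22)}
π_{E, G} gives {(12, 19), (12, 22), (14, 19), (14, 22), (16, 34), (17, 19), (17, 22), (18, 19), (18, 22), (30, 19), (30, 22), (7, 34)}.
Filtering on E > 7 leaves {(12, 19), (12, 22), (14, 19), (14, 22), (16, 34), (17, 19), (17, 22), (18, 19), (18, 22), (30, 19), (30, 22)}.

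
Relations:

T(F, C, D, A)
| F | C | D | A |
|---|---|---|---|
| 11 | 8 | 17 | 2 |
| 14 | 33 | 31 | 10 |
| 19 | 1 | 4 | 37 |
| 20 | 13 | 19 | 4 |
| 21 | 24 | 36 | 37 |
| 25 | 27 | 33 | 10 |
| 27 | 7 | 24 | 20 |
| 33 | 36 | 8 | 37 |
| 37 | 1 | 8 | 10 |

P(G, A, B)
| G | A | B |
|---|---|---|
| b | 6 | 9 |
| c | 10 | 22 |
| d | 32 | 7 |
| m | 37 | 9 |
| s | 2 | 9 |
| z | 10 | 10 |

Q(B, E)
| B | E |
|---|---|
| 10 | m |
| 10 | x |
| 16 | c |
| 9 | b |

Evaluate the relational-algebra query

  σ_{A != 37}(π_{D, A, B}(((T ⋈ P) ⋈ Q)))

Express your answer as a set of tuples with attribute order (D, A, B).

{(17, 2, 9), (31, 10, 10), (33, 10, 10), (8, 10, 10)}

T ⋈ P (natural join on A): {(11, 8, 17, 2, s, 9), (14, 33, 31, 10, c, 22), (14, 33, 31, 10, z, 10), (19, 1, 4, 37, m, 9), (21, 24, 36, 37, m, 9), (25, 27, 33, 10, c, 22), (25, 27, 33, 10, z, 10), (33, 36, 8, 37, m, 9), (37, 1, 8, 10, c, 22), (37, 1, 8, 10, z, 10)}
(T ⋈ P) ⋈ Q (natural join on B): {(11, 8, 17, 2, s, 9, b), (14, 33, 31, 10, z, 10, m), (14, 33, 31, 10, z, 10, x), (19, 1, 4, 37, m, 9, b), (21, 24, 36, 37, m, 9, b), (25, 27, 33, 10, z, 10, m), (25, 27, 33, 10, z, 10, x), (33, 36, 8, 37, m, 9, b), (37, 1, 8, 10, z, 10, m), (37, 1, 8, 10, z, 10, x)}
π[D, A, B]: project onto (D, A, B) (3 duplicate(s) eliminated) → {(17, 2, 9), (31, 10, 10), (33, 10, 10), (36, 37, 9), (4, 37, 9), (8, 10, 10), (8, 37, 9)}
Apply σ_{A != 37}; surviving tuples: {(17, 2, 9), (31, 10, 10), (33, 10, 10), (8, 10, 10)}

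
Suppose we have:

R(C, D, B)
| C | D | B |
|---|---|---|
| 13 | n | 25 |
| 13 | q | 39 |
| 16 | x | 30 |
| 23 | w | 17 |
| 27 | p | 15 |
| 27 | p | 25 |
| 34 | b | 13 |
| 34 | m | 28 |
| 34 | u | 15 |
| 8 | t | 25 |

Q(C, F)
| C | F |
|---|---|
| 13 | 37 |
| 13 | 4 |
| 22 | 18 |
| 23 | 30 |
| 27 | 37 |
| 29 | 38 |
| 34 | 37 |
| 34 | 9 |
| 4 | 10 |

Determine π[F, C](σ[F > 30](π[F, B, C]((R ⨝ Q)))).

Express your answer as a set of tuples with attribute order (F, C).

{(37, 13), (37, 27), (37, 34)}

R ⋈ Q (natural join on C): {(13, n, 25, 37), (13, n, 25, 4), (13, q, 39, 37), (13, q, 39, 4), (23, w, 17, 30), (27, p, 15, 37), (27, p, 25, 37), (34, b, 13, 37), (34, b, 13, 9), (34, m, 28, 37), (34, m, 28, 9), (34, u, 15, 37), (34, u, 15, 9)}
π[F, B, C]: project onto (F, B, C) → {(30, 17, 23), (37, 13, 34), (37, 15, 27), (37, 15, 34), (37, 25, 13), (37, 25, 27), (37, 28, 34), (37, 39, 13), (4, 25, 13), (4, 39, 13), (9, 13, 34), (9, 15, 34), (9, 28, 34)}
Selection F > 30: {(37, 13, 34), (37, 15, 27), (37, 15, 34), (37, 25, 13), (37, 25, 27), (37, 28, 34), (37, 39, 13)}
π[F, C]: project onto (F, C) (4 duplicate(s) eliminated) → {(37, 13), (37, 27), (37, 34)}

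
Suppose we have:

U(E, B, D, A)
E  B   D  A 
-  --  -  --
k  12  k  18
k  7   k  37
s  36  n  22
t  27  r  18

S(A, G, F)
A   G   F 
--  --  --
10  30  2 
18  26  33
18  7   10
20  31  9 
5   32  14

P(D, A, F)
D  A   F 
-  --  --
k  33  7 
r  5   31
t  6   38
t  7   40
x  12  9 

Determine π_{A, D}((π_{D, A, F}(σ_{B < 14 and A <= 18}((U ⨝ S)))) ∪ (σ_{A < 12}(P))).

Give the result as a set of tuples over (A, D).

{(18, k), (5, r), (6, t), (7, t)}

Natural join on A: {(k, 12, k, 18, 26, 33), (k, 12, k, 18, 7, 10), (t, 27, r, 18, 26, 33), (t, 27, r, 18, 7, 10)}
σ[B < 14 and A <= 18]: keep tuples satisfying B < 14 and A <= 18 → {(k, 12, k, 18, 26, 33), (k, 12, k, 18, 7, 10)}
Keep only column(s) D, A, F: {(k, 18, 10), (k, 18, 33)}
σ[A < 12]: keep tuples satisfying A < 12 → {(r, 5, 31), (t, 6, 38), (t, 7, 40)}
Taking the union: {(k, 18, 10), (k, 18, 33), (r, 5, 31), (t, 6, 38), (t, 7, 40)}
Keep only column(s) A, D (1 duplicate(s) eliminated): {(18, k), (5, r), (6, t), (7, t)}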